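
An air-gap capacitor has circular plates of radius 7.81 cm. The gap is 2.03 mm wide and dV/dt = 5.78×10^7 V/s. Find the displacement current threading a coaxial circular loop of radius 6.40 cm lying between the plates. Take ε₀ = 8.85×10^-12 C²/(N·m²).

3.24×10^-3 A

dE/dt = (dV/dt)/d = 2.847×10^10 V/(m·s); I_d = ε₀(πR²)(dE/dt) = (8.85×10^-12)(0.01916)(2.847×10^10) = 4.828×10^-3 A.
Through an area πr² the displacement current is I_d·(πr²/πR²) = I_d (r/R)² = 3.24×10^-3 A.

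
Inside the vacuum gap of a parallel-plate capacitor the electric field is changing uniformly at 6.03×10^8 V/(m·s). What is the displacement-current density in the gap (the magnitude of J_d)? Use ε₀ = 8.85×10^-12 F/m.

5.34×10^-3 A/m²

The displacement-current density is ε₀ ∂E/∂t = (8.85×10^-12)(6.03×10^8) = 5.34×10^-3 A/m².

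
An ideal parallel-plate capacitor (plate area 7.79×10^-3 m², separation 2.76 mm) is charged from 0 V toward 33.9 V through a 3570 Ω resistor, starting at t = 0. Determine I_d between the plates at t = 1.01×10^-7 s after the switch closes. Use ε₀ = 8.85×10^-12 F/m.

3.06×10^-3 A

C = ε₀A/d = (8.85×10^-12)(7.79×10^-3)/(2.76×10^-3) = 2.498×10^-11 F, so τ = RC = 8.918×10^-8 s.
The conduction current is I(t) = (V₀/R) e^(−t/τ), and the displacement current between the plates equals it.
t/τ = 1.133; I_d = (33.9/3570) · e^(−1.133) = (9.496×10^-3)(0.3221) = 3.06×10^-3 A.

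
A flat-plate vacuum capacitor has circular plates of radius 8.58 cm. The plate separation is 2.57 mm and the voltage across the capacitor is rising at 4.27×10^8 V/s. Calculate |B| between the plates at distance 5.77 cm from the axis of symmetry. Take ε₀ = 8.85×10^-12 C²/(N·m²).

5.33×10^-8 T

With E = V/d, dE/dt = 1.661×10^11 V/(m·s) and πR² = 0.02313 m², giving I_d = ε₀ πR² dE/dt = 0.03400 A.
An Ampèrian loop of radius r encloses a fraction (r/R)² of I_d. Then B·2πr = μ₀ I_d (r/R)², giving B = μ₀ I_d r/(2πR²) = 5.33×10^-8 T.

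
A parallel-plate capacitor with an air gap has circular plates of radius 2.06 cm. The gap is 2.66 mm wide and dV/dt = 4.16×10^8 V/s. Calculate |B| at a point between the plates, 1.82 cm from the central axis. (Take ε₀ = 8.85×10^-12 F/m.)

1.58×10^-8 T

I_d = C dV/dt with C = ε₀πR²/d = 4.435×10^-12 F, so I_d = (4.435×10^-12)(4.16×10^8) = 1.845×10^-3 A.
For r < R the Ampère–Maxwell law gives B(2πr) = μ₀ I_d (r²/R²), so B = μ₀ I_d r/(2πR²) = (4π×10^-7)(1.845×10^-3)(0.0182)/(2π·0.0206²) = 1.58×10^-8 T.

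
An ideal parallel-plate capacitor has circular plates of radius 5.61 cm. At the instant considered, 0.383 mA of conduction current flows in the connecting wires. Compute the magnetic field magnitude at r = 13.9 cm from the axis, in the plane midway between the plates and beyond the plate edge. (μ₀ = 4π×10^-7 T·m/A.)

Between the plates the displacement current equals the wire current: I_d = 0.383 mA = 3.83×10^-4 A.
Outside the plates the loop encloses all of I_d, so B·2πr = μ₀ I_d and B = 5.51×10^-10 T.

5.51×10^-10 T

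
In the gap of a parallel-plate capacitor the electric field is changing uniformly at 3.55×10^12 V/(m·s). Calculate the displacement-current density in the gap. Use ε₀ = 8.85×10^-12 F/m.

31.4 A/m²

J_d = ε₀ dE/dt = (8.85×10^-12)(3.55×10^12) = 31.4 A/m².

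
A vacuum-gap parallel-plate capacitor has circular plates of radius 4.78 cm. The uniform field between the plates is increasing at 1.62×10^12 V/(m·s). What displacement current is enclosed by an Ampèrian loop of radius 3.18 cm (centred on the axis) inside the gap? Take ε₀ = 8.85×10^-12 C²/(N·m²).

Through the whole plate area (πR² = 7.178×10^-3 m²), I_d = ε₀ πR² dE/dt = 0.1029 A.
Since J_d is uniform, the enclosed fraction is (r/R)² = 0.4426, giving I_d,enc = 0.0455 A.

0.0455 A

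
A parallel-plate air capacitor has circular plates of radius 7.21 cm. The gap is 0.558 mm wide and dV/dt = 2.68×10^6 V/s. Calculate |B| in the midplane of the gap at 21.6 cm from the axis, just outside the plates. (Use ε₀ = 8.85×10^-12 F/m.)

6.43×10^-10 T

With E = V/d, dE/dt = 4.803×10^9 V/(m·s) and πR² = 0.01633 m², giving I_d = ε₀ πR² dE/dt = 6.941×10^-4 A.
Outside the plates the loop encloses all of I_d, so B·2πr = μ₀ I_d and B = 6.43×10^-10 T.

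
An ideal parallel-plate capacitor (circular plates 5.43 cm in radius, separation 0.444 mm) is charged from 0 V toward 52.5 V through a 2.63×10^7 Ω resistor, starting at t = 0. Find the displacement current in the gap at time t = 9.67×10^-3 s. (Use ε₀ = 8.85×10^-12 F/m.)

2.72×10^-7 A

C = ε₀A/d = (8.85×10^-12)(9.263×10^-3)/(4.44×10^-4) = 1.846×10^-10 F and τ = RC = 4.855×10^-3 s. I_d in the gap equals the RC charging current.
I_d(t) = (V₀/R) e^(−t/τ) = 1.996×10^-6 · e^(−1.992) = 2.72×10^-7 A.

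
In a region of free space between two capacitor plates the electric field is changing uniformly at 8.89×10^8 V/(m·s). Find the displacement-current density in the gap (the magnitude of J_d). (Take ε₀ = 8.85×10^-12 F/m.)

J_d = ε₀ dE/dt = (8.85×10^-12)(8.89×10^8) = 7.87×10^-3 A/m².

7.87×10^-3 A/m²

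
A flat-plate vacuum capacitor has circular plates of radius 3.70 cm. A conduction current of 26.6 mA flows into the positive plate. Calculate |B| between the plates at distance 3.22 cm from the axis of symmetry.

By continuity the displacement current in the gap matches the conduction current: I_d = 0.0266 A.
∮B·dl = μ₀ I_d,enc with I_d,enc = I_d r²/R² = 0.02015 A; so B = μ₀ I_d,enc/(2πr) = 1.25×10^-7 T.

1.25×10^-7 T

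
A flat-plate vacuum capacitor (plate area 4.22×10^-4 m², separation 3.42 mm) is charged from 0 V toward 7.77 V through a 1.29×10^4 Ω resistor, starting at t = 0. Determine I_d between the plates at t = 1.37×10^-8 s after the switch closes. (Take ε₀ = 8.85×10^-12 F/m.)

2.28×10^-4 A

With C = ε₀A/d = (8.85×10^-12)(4.22×10^-4)/(3.42×10^-3) = 1.092×10^-12 F, the time constant is τ = RC = 1.409×10^-8 s, so t/τ = 0.9723 and e^(−t/τ) = 0.3782.
I_d = I_cond = (V₀/R) e^(−t/τ) = (6.023×10^-4)(0.3782) = 2.28×10^-4 A.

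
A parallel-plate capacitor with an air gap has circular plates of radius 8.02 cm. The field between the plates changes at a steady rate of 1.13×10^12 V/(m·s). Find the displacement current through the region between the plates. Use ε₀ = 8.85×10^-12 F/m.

With a uniform field, Φ_E = EA, so I_d = ε₀ A dE/dt = 0.202 A.

0.202 A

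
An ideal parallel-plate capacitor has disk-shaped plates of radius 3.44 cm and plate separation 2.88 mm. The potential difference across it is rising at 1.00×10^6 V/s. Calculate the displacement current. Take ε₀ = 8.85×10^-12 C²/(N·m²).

1.14×10^-5 A

The displacement current equals the charging current C dV/dt. With C = ε₀A/d = (8.85×10^-12)(3.718×10^-3)/(2.88×10^-3) = 1.143×10^-11 F, I_d = (1.143×10^-11)(1.00×10^6) = 1.14×10^-5 A.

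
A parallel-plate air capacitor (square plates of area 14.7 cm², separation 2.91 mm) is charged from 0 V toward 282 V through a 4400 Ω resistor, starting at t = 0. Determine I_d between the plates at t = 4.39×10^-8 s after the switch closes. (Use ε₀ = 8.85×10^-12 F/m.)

6.88×10^-3 A

C = ε₀A/d = (8.85×10^-12)(1.47×10^-3)/(2.91×10^-3) = 4.471×10^-12 F and τ = RC = 1.967×10^-8 s. I_d in the gap equals the RC charging current.
I_d(t) = (V₀/R) e^(−t/τ) = 0.06409 · e^(−2.232) = 6.88×10^-3 A.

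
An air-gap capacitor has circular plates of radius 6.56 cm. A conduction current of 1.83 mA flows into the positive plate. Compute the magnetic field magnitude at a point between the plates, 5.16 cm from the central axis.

4.39×10^-9 T

Between the plates the displacement current equals the wire current: I_d = 1.83 mA = 1.83×10^-3 A.
An Ampèrian loop of radius r encloses a fraction (r/R)² of I_d. Then B·2πr = μ₀ I_d (r/R)², giving B = μ₀ I_d r/(2πR²) = 4.39×10^-9 T.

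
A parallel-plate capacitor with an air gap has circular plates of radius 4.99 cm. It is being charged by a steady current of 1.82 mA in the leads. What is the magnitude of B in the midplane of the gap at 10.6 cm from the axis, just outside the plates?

3.43×10^-9 T

Between the plates the displacement current equals the wire current: I_d = 1.82 mA = 1.82×10^-3 A.
Outside the plates the loop encloses all of I_d, so B·2πr = μ₀ I_d and B = 3.43×10^-9 T.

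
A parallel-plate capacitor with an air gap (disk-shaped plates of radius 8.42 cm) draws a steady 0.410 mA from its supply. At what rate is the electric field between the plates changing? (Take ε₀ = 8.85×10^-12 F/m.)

Charge continuity gives I_d = I = 4.10×10^-4 A between the plates.
Then dE/dt = I_d/(ε₀A) = 2.08×10^9 V/(m·s).

2.08×10^9 V/(m·s)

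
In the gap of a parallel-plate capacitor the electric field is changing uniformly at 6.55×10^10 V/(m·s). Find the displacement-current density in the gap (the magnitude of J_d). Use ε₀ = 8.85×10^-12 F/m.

The displacement-current density is ε₀ ∂E/∂t = (8.85×10^-12)(6.55×10^10) = 0.580 A/m².

0.580 A/m²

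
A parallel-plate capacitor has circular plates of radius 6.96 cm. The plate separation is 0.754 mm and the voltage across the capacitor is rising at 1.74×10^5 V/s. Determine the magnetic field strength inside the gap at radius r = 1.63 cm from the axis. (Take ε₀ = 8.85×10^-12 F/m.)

With E = V/d, dE/dt = 2.308×10^8 V/(m·s) and πR² = 0.01522 m², giving I_d = ε₀ πR² dE/dt = 3.109×10^-5 A.
For r < R the Ampère–Maxwell law gives B(2πr) = μ₀ I_d (r²/R²), so B = μ₀ I_d r/(2πR²) = (4π×10^-7)(3.109×10^-5)(0.0163)/(2π·0.0696²) = 2.09×10^-11 T.

2.09×10^-11 T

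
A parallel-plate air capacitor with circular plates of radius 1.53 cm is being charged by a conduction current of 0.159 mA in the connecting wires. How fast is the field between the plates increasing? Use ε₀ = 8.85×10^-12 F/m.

Charge continuity gives I_d = I = 1.59×10^-4 A between the plates.
Inverting I_d = ε₀ A dE/dt gives dE/dt = 1.59×10^-4 / (8.85×10^-12 · 7.354×10^-4) = 2.44×10^10 V/(m·s).

2.44×10^10 V/(m·s)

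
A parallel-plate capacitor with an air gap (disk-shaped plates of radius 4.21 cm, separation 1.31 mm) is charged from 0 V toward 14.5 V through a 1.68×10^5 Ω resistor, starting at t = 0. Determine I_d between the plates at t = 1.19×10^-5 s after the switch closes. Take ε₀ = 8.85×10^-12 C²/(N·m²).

1.31×10^-5 A

C = ε₀A/d = (8.85×10^-12)(5.568×10^-3)/(1.31×10^-3) = 3.762×10^-11 F, so τ = RC = 6.320×10^-6 s.
The conduction current is I(t) = (V₀/R) e^(−t/τ), and the displacement current between the plates equals it.
t/τ = 1.883; I_d = (14.5/1.68×10^5) · e^(−1.883) = (8.631×10^-5)(0.1521) = 1.31×10^-5 A.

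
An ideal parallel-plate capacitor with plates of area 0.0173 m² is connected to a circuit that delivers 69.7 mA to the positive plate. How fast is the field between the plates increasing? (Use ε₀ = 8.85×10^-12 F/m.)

Charge continuity gives I_d = I = 0.0697 A between the plates.
Inverting I_d = ε₀ A dE/dt gives dE/dt = 0.0697 / (8.85×10^-12 · 0.0173) = 4.55×10^11 V/(m·s).

4.55×10^11 V/(m·s)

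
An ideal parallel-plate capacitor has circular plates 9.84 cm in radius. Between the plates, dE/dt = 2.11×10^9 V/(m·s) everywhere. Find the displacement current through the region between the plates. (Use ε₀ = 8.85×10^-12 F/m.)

With a uniform field, Φ_E = EA, so I_d = ε₀ A dE/dt = 5.68×10^-4 A.

5.68×10^-4 A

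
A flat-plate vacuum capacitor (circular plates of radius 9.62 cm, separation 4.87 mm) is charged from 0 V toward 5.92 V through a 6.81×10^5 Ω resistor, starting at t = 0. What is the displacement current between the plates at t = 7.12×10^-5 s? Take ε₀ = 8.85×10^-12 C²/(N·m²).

C = ε₀A/d = (8.85×10^-12)(0.02907)/(4.87×10^-3) = 5.283×10^-11 F and τ = RC = 3.598×10^-5 s. I_d in the gap equals the RC charging current.
I_d(t) = (V₀/R) e^(−t/τ) = 8.693×10^-6 · e^(−1.979) = 1.20×10^-6 A.

1.20×10^-6 A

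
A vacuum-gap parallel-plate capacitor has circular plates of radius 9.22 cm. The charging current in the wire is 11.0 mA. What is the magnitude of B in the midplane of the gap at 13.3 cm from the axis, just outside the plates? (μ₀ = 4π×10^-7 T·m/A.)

1.65×10^-8 T

Between the plates the displacement current equals the wire current: I_d = 11.0 mA = 0.0110 A.
With r > R the enclosed displacement current is the full I_d; B = μ₀ I_d / (2πr) = 1.65×10^-8 T.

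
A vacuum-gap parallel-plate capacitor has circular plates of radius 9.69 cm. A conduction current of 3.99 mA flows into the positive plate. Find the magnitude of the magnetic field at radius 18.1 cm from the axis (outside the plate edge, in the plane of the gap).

4.41×10^-9 T

Between the plates the displacement current equals the wire current: I_d = 3.99 mA = 3.99×10^-3 A.
For r ≥ R the full I_d is enclosed: B = μ₀ I_d/(2πr) = (4π×10^-7)(3.99×10^-3)/(2π·0.181) = 4.41×10^-9 T.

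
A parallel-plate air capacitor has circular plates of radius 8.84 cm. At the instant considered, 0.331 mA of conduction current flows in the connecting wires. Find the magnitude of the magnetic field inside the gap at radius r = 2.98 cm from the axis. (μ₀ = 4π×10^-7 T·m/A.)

2.52×10^-10 T

By continuity the displacement current in the gap matches the conduction current: I_d = 3.31×10^-4 A.
An Ampèrian loop of radius r encloses a fraction (r/R)² of I_d. Then B·2πr = μ₀ I_d (r/R)², giving B = μ₀ I_d r/(2πR²) = 2.52×10^-10 T.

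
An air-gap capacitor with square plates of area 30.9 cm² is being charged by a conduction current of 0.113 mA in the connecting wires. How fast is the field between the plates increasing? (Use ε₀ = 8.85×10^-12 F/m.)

The displacement current between the plates equals the conduction current, I_d = 0.113 mA.
Then dE/dt = I_d/(ε₀A) = 4.13×10^9 V/(m·s).

4.13×10^9 V/(m·s)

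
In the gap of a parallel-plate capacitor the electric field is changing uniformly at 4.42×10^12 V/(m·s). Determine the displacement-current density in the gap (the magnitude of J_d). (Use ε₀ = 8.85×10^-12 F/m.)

39.1 A/m²

J_d = ε₀ ∂E/∂t, so J_d = 39.1 A/m².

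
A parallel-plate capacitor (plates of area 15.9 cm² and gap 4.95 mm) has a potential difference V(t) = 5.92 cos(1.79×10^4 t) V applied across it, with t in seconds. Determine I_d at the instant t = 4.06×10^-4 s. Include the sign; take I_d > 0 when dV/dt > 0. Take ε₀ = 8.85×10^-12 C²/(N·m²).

-2.51×10^-7 A

dV/dt = (5.92)(1.79×10^4)·−sin(7.2674) = -8.825×10^4 V/s.
I_d = C dV/dt with C = ε₀A/d = (8.85×10^-12)(1.59×10^-3)/(4.95×10^-3) = 2.843×10^-12 F, so I_d = (2.843×10^-12)(-8.825×10^4) = -2.51×10^-7 A.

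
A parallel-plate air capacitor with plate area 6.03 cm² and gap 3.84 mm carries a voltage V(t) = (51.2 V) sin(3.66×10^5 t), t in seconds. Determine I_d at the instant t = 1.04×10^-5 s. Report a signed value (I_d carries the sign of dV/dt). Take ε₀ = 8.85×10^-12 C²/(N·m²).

dE/dt = (V₀ω/d)·cos(ωt) with ωt = 3.8064 rad: (51.2)(3.66×10^5)(-0.7870)/(3.84×10^-3) = -3.841×10^9 V/(m·s).
I_d = ε₀ A dE/dt = (8.85×10^-12)(6.03×10^-4)(-3.841×10^9) = -2.05×10^-5 A.

-2.05×10^-5 A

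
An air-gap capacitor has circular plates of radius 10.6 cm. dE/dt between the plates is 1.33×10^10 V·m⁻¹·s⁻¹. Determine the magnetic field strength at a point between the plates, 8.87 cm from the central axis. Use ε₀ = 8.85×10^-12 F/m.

Through the whole plate area (πR² = 0.03530 m²), I_d = ε₀ πR² dE/dt = 4.155×10^-3 A.
∮B·dl = μ₀ I_d,enc with I_d,enc = I_d r²/R² = 2.909×10^-3 A; so B = μ₀ I_d,enc/(2πr) = 6.56×10^-9 T.

6.56×10^-9 T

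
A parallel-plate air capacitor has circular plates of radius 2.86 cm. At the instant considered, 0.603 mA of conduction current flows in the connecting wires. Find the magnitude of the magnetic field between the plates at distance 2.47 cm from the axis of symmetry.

3.64×10^-9 T

By continuity the displacement current in the gap matches the conduction current: I_d = 6.03×10^-4 A.
∮B·dl = μ₀ I_d,enc with I_d,enc = I_d r²/R² = 4.498×10^-4 A; so B = μ₀ I_d,enc/(2πr) = 3.64×10^-9 T.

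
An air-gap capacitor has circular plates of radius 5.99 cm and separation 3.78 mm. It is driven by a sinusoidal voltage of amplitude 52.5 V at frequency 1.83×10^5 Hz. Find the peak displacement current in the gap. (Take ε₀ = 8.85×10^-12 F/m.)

1.59×10^-3 A

(dE/dt)_max = V₀ω/d = 1.597×10^10 V/(m·s); ω = 2πf = 1.150×10^6 rad/s.
I_d,max = ε₀ A (dE/dt)_max = (8.85×10^-12)(0.01127)(1.597×10^10) = 1.59×10^-3 A.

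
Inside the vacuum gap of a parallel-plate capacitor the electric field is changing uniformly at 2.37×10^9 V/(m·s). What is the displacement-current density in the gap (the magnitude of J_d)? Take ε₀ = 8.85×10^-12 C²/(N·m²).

J_d = ε₀ ∂E/∂t, so J_d = 0.0210 A/m².

0.0210 A/m²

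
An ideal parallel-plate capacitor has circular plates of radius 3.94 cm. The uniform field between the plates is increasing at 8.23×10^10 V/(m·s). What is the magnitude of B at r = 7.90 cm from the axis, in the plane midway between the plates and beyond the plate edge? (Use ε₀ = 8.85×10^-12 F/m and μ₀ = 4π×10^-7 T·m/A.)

Total displacement current: I_d = ε₀(πR²)(dE/dt) = (8.85×10^-12)(4.877×10^-3)(8.23×10^10) = 3.552×10^-3 A.
Outside the plates the loop encloses all of I_d, so B·2πr = μ₀ I_d and B = 8.99×10^-9 T.

8.99×10^-9 T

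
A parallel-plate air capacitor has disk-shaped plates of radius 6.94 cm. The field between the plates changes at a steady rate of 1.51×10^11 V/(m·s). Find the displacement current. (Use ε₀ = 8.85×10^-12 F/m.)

0.0202 A

With a uniform field, Φ_E = EA, so I_d = ε₀ A dE/dt = 0.0202 A.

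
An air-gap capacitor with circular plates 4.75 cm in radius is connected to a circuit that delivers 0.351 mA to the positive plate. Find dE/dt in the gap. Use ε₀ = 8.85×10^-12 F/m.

5.60×10^9 V/(m·s)

The displacement current between the plates equals the conduction current, I_d = 0.351 mA.
Then dE/dt = I_d/(ε₀A) = 5.60×10^9 V/(m·s).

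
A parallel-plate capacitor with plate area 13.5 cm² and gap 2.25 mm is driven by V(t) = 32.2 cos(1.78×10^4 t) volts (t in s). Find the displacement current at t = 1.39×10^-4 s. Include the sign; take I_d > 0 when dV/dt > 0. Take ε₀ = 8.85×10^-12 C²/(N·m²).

C = ε₀A/d = (8.85×10^-12)(1.35×10^-3)/(2.25×10^-3) = 5.310×10^-12 F. dV/dt = V₀ω·−sin(ωt); at ωt = 2.4742 rad this factor is -0.6189.
I_d = C dV/dt = (5.310×10^-12)(32.2)(1.78×10^4)(-0.6189) = -1.88×10^-6 A.

-1.88×10^-6 A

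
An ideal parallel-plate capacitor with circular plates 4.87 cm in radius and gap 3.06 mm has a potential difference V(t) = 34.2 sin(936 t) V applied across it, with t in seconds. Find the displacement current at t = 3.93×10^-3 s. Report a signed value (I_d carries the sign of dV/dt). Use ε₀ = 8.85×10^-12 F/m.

dV/dt = (34.2)(936)·cos(3.67848) = -2.751×10^4 V/s.
I_d = C dV/dt with C = ε₀A/d = (8.85×10^-12)(7.451×10^-3)/(3.06×10^-3) = 2.155×10^-11 F, so I_d = (2.155×10^-11)(-2.751×10^4) = -5.93×10^-7 A.

-5.93×10^-7 A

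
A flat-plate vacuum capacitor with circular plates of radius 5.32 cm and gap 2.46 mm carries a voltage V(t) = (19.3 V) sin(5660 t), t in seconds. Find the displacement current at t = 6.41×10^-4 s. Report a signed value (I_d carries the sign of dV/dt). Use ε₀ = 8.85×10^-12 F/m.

-3.09×10^-6 A

dV/dt = (19.3)(5660)·cos(3.62806) = -9.657×10^4 V/s.
I_d = C dV/dt with C = ε₀A/d = (8.85×10^-12)(8.891×10^-3)/(2.46×10^-3) = 3.199×10^-11 F, so I_d = (3.199×10^-11)(-9.657×10^4) = -3.09×10^-6 A.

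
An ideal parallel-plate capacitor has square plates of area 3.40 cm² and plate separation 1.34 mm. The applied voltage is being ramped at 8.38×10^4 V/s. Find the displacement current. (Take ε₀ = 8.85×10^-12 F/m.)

C = ε₀A/d = (8.85×10^-12)(3.40×10^-4)/(1.34×10^-3) = 2.246×10^-12 F.
I_d = C dV/dt = (2.246×10^-12)(8.38×10^4) = 1.88×10^-7 A.

1.88×10^-7 A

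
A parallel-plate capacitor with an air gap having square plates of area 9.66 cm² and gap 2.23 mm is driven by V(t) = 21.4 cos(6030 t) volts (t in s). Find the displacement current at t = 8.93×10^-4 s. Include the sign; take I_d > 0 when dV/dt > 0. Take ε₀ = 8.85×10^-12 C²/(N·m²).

C = ε₀A/d = (8.85×10^-12)(9.66×10^-4)/(2.23×10^-3) = 3.834×10^-12 F. dV/dt = V₀ω·−sin(ωt); at ωt = 5.38479 rad this factor is 0.7823.
I_d = C dV/dt = (3.834×10^-12)(21.4)(6030)(0.7823) = 3.87×10^-7 A.

3.87×10^-7 A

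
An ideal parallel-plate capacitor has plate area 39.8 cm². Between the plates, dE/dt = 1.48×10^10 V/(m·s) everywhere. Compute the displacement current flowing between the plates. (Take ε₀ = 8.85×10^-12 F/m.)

5.21×10^-4 A

With a uniform field, Φ_E = EA, so I_d = ε₀ A dE/dt = 5.21×10^-4 A.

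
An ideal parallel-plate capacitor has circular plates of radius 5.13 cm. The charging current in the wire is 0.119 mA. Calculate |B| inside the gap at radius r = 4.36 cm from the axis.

3.94×10^-10 T

By continuity the displacement current in the gap matches the conduction current: I_d = 1.19×10^-4 A.
For r < R the Ampère–Maxwell law gives B(2πr) = μ₀ I_d (r²/R²), so B = μ₀ I_d r/(2πR²) = (4π×10^-7)(1.19×10^-4)(0.0436)/(2π·0.0513²) = 3.94×10^-10 T.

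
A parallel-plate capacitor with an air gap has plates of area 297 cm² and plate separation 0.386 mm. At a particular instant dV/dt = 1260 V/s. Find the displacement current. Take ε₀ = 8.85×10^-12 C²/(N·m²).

8.58×10^-7 A

E = V/d so dE/dt = (dV/dt)/d = 3.264×10^6 V/(m·s), and I_d = ε₀ A dE/dt = (8.85×10^-12)(0.0297)(3.264×10^6) = 8.58×10^-7 A.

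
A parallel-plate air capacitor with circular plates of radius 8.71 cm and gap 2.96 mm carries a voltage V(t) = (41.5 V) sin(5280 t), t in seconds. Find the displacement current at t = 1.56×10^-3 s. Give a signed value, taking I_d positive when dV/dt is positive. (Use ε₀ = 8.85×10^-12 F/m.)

-5.83×10^-6 A

dE/dt = (V₀ω/d)·cos(ωt) with ωt = 8.2368 rad: (41.5)(5280)(-0.3735)/(2.96×10^-3) = -2.765×10^7 V/(m·s).
I_d = ε₀ A dE/dt = (8.85×10^-12)(0.02383)(-2.765×10^7) = -5.83×10^-6 A.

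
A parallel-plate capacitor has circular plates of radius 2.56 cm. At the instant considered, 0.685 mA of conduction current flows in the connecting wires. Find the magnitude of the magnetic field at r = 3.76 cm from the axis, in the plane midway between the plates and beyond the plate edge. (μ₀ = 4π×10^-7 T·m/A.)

Between the plates the displacement current equals the wire current: I_d = 0.685 mA = 6.85×10^-4 A.
For r ≥ R the full I_d is enclosed: B = μ₀ I_d/(2πr) = (4π×10^-7)(6.85×10^-4)/(2π·0.0376) = 3.64×10^-9 T.

3.64×10^-9 T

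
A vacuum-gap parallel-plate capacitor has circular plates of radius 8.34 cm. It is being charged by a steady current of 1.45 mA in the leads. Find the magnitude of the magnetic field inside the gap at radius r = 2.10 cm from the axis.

Between the plates the displacement current equals the wire current: I_d = 1.45 mA = 1.45×10^-3 A.
An Ampèrian loop of radius r encloses a fraction (r/R)² of I_d. Then B·2πr = μ₀ I_d (r/R)², giving B = μ₀ I_d r/(2πR²) = 8.76×10^-10 T.

8.76×10^-10 T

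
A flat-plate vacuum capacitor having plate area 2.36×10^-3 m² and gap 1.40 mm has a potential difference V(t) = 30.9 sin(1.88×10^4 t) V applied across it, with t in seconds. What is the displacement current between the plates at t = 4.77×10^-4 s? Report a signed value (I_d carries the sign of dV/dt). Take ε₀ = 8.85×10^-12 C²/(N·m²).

-7.78×10^-6 A

dE/dt = (V₀ω/d)·cos(ωt) with ωt = 8.9676 rad: (30.9)(1.88×10^4)(-0.8973)/(1.40×10^-3) = -3.723×10^8 V/(m·s).
I_d = ε₀ A dE/dt = (8.85×10^-12)(2.36×10^-3)(-3.723×10^8) = -7.78×10^-6 A.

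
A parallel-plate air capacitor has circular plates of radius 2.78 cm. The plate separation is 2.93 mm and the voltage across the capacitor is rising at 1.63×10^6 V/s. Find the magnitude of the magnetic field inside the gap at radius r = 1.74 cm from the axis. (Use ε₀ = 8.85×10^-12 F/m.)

5.38×10^-11 T

With E = V/d, dE/dt = 5.563×10^8 V/(m·s) and πR² = 2.428×10^-3 m², giving I_d = ε₀ πR² dE/dt = 1.195×10^-5 A.
For r < R the Ampère–Maxwell law gives B(2πr) = μ₀ I_d (r²/R²), so B = μ₀ I_d r/(2πR²) = (4π×10^-7)(1.195×10^-5)(0.0174)/(2π·0.0278²) = 5.38×10^-11 T.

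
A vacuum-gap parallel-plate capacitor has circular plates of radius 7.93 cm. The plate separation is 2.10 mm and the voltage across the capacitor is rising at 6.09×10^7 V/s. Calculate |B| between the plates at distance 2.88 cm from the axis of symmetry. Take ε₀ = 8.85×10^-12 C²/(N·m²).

4.64×10^-9 T

dE/dt = (dV/dt)/d = 2.900×10^10 V/(m·s); I_d = ε₀(πR²)(dE/dt) = (8.85×10^-12)(0.01976)(2.900×10^10) = 5.071×10^-3 A.
For r < R the Ampère–Maxwell law gives B(2πr) = μ₀ I_d (r²/R²), so B = μ₀ I_d r/(2πR²) = (4π×10^-7)(5.071×10^-3)(0.0288)/(2π·0.0793²) = 4.64×10^-9 T.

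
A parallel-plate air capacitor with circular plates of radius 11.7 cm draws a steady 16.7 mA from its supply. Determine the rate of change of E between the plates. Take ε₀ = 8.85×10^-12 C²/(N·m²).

4.39×10^10 V/(m·s)

The displacement current between the plates equals the conduction current, I_d = 16.7 mA.
Inverting I_d = ε₀ A dE/dt gives dE/dt = 0.0167 / (8.85×10^-12 · 0.04301) = 4.39×10^10 V/(m·s).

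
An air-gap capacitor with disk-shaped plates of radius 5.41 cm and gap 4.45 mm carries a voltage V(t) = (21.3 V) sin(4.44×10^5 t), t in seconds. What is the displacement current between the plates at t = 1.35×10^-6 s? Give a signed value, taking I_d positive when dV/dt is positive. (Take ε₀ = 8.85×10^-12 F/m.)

dV/dt = (21.3)(4.44×10^5)·cos(0.5994) = 7.809×10^6 V/s.
I_d = C dV/dt with C = ε₀A/d = (8.85×10^-12)(9.195×10^-3)/(4.45×10^-3) = 1.829×10^-11 F, so I_d = (1.829×10^-11)(7.809×10^6) = 1.43×10^-4 A.

1.43×10^-4 A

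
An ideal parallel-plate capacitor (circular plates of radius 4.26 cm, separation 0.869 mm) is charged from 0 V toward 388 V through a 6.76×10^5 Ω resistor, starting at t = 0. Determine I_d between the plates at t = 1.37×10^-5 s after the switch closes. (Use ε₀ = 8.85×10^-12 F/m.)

4.05×10^-4 A

C = ε₀A/d = (8.85×10^-12)(5.701×10^-3)/(8.69×10^-4) = 5.806×10^-11 F, so τ = RC = 3.925×10^-5 s.
The conduction current is I(t) = (V₀/R) e^(−t/τ), and the displacement current between the plates equals it.
t/τ = 0.3490; I_d = (388/6.76×10^5) · e^(−0.3490) = (5.740×10^-4)(0.7054) = 4.05×10^-4 A.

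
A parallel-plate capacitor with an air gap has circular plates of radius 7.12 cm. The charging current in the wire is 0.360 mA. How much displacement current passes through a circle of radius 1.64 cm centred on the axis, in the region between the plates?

1.91×10^-5 A

By continuity the displacement current in the gap matches the conduction current: I_d = 3.60×10^-4 A.
Through an area πr² the displacement current is I_d·(πr²/πR²) = I_d (r/R)² = 1.91×10^-5 A.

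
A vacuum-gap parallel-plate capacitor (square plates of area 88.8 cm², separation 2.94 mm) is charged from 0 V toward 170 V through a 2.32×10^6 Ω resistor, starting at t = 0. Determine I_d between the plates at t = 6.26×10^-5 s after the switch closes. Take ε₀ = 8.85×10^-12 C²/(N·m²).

2.67×10^-5 A

C = ε₀A/d = (8.85×10^-12)(8.88×10^-3)/(2.94×10^-3) = 2.673×10^-11 F, so τ = RC = 6.201×10^-5 s.
The conduction current is I(t) = (V₀/R) e^(−t/τ), and the displacement current between the plates equals it.
t/τ = 1.010; I_d = (170/2.32×10^6) · e^(−1.010) = (7.328×10^-5)(0.3642) = 2.67×10^-5 A.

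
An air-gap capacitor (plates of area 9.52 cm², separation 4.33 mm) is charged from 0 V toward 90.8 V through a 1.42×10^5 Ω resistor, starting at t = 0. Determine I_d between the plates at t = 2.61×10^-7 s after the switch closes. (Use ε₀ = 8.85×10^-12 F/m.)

C = ε₀A/d = (8.85×10^-12)(9.52×10^-4)/(4.33×10^-3) = 1.946×10^-12 F and τ = RC = 2.763×10^-7 s. I_d in the gap equals the RC charging current.
I_d(t) = (V₀/R) e^(−t/τ) = 6.394×10^-4 · e^(−0.9446) = 2.49×10^-4 A.

2.49×10^-4 A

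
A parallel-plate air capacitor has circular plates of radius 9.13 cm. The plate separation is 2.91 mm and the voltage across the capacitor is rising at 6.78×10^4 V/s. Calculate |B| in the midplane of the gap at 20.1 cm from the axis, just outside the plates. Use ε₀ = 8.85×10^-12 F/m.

I_d = C dV/dt with C = ε₀πR²/d = 7.965×10^-11 F, so I_d = (7.965×10^-11)(6.78×10^4) = 5.400×10^-6 A.
With r > R the enclosed displacement current is the full I_d; B = μ₀ I_d / (2πr) = 5.37×10^-12 T.

5.37×10^-12 T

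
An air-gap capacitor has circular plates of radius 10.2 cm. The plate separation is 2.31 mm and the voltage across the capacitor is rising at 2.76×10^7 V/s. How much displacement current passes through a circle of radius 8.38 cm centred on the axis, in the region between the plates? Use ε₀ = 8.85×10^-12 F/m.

2.33×10^-3 A

With E = V/d, dE/dt = 1.195×10^10 V/(m·s) and πR² = 0.03269 m², giving I_d = ε₀ πR² dE/dt = 3.457×10^-3 A.
Through an area πr² the displacement current is I_d·(πr²/πR²) = I_d (r/R)² = 2.33×10^-3 A.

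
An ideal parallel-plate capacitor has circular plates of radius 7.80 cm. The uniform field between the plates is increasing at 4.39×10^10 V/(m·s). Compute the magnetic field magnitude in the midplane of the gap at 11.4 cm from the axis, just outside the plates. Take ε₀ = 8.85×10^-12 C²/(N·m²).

1.30×10^-8 T

I_d = ε₀ dΦ_E/dt = ε₀ πR² (dE/dt) = (8.85×10^-12)(0.01911)(4.39×10^10) = 7.425×10^-3 A through the full plate area.
Outside the plates the loop encloses all of I_d, so B·2πr = μ₀ I_d and B = 1.30×10^-8 T.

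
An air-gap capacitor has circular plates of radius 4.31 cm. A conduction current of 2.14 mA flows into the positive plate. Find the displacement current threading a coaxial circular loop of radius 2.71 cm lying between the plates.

8.46×10^-4 A

Between the plates the displacement current equals the wire current: I_d = 2.14 mA = 2.14×10^-3 A.
The field is uniform, so I_d,enc = I_d (r/R)² = (2.14×10^-3)(2.71/4.31)² = 8.46×10^-4 A.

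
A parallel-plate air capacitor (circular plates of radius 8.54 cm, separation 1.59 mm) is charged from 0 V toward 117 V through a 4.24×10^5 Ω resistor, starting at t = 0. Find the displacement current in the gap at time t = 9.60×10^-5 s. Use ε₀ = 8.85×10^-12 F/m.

With C = ε₀A/d = (8.85×10^-12)(0.02291)/(1.59×10^-3) = 1.275×10^-10 F, the time constant is τ = RC = 5.406×10^-5 s, so t/τ = 1.776 and e^(−t/τ) = 0.1693.
I_d = I_cond = (V₀/R) e^(−t/τ) = (2.759×10^-4)(0.1693) = 4.67×10^-5 A.

4.67×10^-5 A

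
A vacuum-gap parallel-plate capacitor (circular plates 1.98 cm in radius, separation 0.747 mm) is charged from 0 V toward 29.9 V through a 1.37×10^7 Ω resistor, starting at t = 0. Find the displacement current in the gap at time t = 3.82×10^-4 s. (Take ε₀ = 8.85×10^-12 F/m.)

3.23×10^-7 A

C = ε₀A/d = (8.85×10^-12)(1.232×10^-3)/(7.47×10^-4) = 1.460×10^-11 F and τ = RC = 2.000×10^-4 s. I_d in the gap equals the RC charging current.
I_d(t) = (V₀/R) e^(−t/τ) = 2.182×10^-6 · e^(−1.910) = 3.23×10^-7 A.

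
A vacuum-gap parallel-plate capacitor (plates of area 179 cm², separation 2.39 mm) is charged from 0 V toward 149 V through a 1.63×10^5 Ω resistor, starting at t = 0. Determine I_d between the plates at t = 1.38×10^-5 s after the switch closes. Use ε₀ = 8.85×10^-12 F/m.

2.55×10^-4 A

C = ε₀A/d = (8.85×10^-12)(0.0179)/(2.39×10^-3) = 6.628×10^-11 F, so τ = RC = 1.080×10^-5 s.
The conduction current is I(t) = (V₀/R) e^(−t/τ), and the displacement current between the plates equals it.
t/τ = 1.278; I_d = (149/1.63×10^5) · e^(−1.278) = (9.141×10^-4)(0.2786) = 2.55×10^-4 A.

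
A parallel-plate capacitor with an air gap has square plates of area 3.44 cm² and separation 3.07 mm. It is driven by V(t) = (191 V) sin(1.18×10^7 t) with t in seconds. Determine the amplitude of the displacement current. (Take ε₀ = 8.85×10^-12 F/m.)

2.24×10^-3 A

C = ε₀A/d = (8.85×10^-12)(3.44×10^-4)/(3.07×10^-3) = 9.917×10^-13 F; ω = 1.18×10^7 rad/s.
I_d = C dV/dt, so |I_d|_max = C V₀ ω = (9.917×10^-13)(191)(1.18×10^7) = 2.24×10^-3 A.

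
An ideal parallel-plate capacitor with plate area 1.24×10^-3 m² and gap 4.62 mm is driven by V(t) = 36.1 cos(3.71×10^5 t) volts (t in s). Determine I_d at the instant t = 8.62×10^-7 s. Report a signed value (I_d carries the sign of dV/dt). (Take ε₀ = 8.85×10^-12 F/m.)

C = ε₀A/d = (8.85×10^-12)(1.24×10^-3)/(4.62×10^-3) = 2.375×10^-12 F. dV/dt = V₀ω·−sin(ωt); at ωt = 0.319802 rad this factor is -0.3144.
I_d = C dV/dt = (2.375×10^-12)(36.1)(3.71×10^5)(-0.3144) = -1.00×10^-5 A.

-1.00×10^-5 A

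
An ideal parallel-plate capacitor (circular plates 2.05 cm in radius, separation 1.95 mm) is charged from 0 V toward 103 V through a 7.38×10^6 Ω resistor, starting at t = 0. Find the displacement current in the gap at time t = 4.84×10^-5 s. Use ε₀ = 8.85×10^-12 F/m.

4.67×10^-6 A

With C = ε₀A/d = (8.85×10^-12)(1.320×10^-3)/(1.95×10^-3) = 5.991×10^-12 F, the time constant is τ = RC = 4.421×10^-5 s, so t/τ = 1.095 and e^(−t/τ) = 0.3345.
I_d = I_cond = (V₀/R) e^(−t/τ) = (1.396×10^-5)(0.3345) = 4.67×10^-6 A.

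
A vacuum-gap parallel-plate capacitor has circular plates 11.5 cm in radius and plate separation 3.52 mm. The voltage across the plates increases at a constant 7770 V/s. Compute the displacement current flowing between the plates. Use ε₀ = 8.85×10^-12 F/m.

The displacement current equals the charging current C dV/dt. With C = ε₀A/d = (8.85×10^-12)(0.04155)/(3.52×10^-3) = 1.045×10^-10 F, I_d = (1.045×10^-10)(7770) = 8.12×10^-7 A.

8.12×10^-7 A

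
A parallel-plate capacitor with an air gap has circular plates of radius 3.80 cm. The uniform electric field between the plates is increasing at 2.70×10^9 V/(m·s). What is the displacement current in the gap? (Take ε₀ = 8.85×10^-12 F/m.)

1.08×10^-4 A

I_d = ε₀ A (dE/dt) = (8.85×10^-12)(4.536×10^-3 m²)(2.70×10^9) = 1.08×10^-4 A.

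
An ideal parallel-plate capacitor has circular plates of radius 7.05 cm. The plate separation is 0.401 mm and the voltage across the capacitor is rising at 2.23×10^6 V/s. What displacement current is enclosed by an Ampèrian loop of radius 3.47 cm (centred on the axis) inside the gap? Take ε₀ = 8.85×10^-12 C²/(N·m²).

I_d = C dV/dt with C = ε₀πR²/d = 3.445×10^-10 F, so I_d = (3.445×10^-10)(2.23×10^6) = 7.682×10^-4 A.
Since J_d is uniform, the enclosed fraction is (r/R)² = 0.2423, giving I_d,enc = 1.86×10^-4 A.

1.86×10^-4 A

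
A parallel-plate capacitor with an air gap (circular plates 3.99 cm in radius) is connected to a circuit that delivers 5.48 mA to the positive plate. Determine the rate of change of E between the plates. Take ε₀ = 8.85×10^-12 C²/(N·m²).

1.24×10^11 V/(m·s)

The displacement current between the plates equals the conduction current, I_d = 5.48 mA.
Inverting I_d = ε₀ A dE/dt gives dE/dt = 5.48×10^-3 / (8.85×10^-12 · 5.001×10^-3) = 1.24×10^11 V/(m·s).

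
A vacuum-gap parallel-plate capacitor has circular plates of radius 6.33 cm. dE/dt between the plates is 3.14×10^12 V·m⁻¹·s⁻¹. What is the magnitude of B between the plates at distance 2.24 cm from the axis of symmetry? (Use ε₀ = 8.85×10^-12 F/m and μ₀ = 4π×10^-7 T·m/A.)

I_d = ε₀ dΦ_E/dt = ε₀ πR² (dE/dt) = (8.85×10^-12)(0.01259)(3.14×10^12) = 0.3499 A through the full plate area.
An Ampèrian loop of radius r encloses a fraction (r/R)² of I_d. Then B·2πr = μ₀ I_d (r/R)², giving B = μ₀ I_d r/(2πR²) = 3.91×10^-7 T.

3.91×10^-7 T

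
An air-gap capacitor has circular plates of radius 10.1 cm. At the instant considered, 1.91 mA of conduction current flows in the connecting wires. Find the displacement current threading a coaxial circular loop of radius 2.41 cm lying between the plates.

1.09×10^-4 A

No conduction current crosses the gap, so I_d there equals the 1.91×10^-3 A in the leads.
Since J_d is uniform, the enclosed fraction is (r/R)² = 0.05694, giving I_d,enc = 1.09×10^-4 A.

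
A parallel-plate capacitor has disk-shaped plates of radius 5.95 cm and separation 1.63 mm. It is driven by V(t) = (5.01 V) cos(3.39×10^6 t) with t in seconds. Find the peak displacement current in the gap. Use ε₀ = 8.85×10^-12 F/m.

C = ε₀A/d = (8.85×10^-12)(0.01112)/(1.63×10^-3) = 6.038×10^-11 F; ω = 3.39×10^6 rad/s.
I_d = C dV/dt, so |I_d|_max = C V₀ ω = (6.038×10^-11)(5.01)(3.39×10^6) = 1.03×10^-3 A.

1.03×10^-3 A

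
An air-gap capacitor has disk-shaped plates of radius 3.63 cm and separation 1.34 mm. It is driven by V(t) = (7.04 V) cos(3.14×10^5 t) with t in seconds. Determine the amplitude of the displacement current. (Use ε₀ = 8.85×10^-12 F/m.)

6.04×10^-5 A

The displacement current equals the conduction current C dV/dt, which peaks at C V₀ ω.
With C = ε₀A/d = (8.85×10^-12)(4.140×10^-3)/(1.34×10^-3) = 2.734×10^-11 F and ω = 3.14×10^5 rad/s, I_d,max = (2.734×10^-11)(7.04)(3.14×10^5) = 6.04×10^-5 A.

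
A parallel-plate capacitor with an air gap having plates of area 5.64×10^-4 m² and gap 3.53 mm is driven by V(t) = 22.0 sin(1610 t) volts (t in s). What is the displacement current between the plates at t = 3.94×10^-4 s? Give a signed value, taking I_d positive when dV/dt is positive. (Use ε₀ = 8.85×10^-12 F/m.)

dV/dt = (22.0)(1610)·cos(0.63434) = 2.853×10^4 V/s.
I_d = C dV/dt with C = ε₀A/d = (8.85×10^-12)(5.64×10^-4)/(3.53×10^-3) = 1.414×10^-12 F, so I_d = (1.414×10^-12)(2.853×10^4) = 4.03×10^-8 A.

4.03×10^-8 A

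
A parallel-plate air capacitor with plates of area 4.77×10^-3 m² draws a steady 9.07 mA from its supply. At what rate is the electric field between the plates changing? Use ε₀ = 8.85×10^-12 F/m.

By continuity, I_d in the gap equals the 9.07 mA flowing in the wire.
Then dE/dt = I_d/(ε₀A) = 2.15×10^11 V/(m·s).

2.15×10^11 V/(m·s)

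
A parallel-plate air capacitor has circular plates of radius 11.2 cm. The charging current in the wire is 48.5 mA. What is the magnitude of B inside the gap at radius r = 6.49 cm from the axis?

5.02×10^-8 T

By continuity the displacement current in the gap matches the conduction current: I_d = 0.0485 A.
For r < R the Ampère–Maxwell law gives B(2πr) = μ₀ I_d (r²/R²), so B = μ₀ I_d r/(2πR²) = (4π×10^-7)(0.0485)(0.0649)/(2π·0.112²) = 5.02×10^-8 T.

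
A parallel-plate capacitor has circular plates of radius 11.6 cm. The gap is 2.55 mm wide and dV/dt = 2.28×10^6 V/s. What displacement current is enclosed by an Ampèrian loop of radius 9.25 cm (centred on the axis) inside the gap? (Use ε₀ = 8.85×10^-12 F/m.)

2.13×10^-4 A

I_d = C dV/dt with C = ε₀πR²/d = 1.467×10^-10 F, so I_d = (1.467×10^-10)(2.28×10^6) = 3.345×10^-4 A.
Through an area πr² the displacement current is I_d·(πr²/πR²) = I_d (r/R)² = 2.13×10^-4 A.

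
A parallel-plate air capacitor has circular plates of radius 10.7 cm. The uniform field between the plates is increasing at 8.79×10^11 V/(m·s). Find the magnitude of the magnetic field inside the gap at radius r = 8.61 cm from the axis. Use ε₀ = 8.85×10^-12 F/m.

Total displacement current: I_d = ε₀(πR²)(dE/dt) = (8.85×10^-12)(0.03597)(8.79×10^11) = 0.2798 A.
An Ampèrian loop of radius r encloses a fraction (r/R)² of I_d. Then B·2πr = μ₀ I_d (r/R)², giving B = μ₀ I_d r/(2πR²) = 4.21×10^-7 T.

4.21×10^-7 T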